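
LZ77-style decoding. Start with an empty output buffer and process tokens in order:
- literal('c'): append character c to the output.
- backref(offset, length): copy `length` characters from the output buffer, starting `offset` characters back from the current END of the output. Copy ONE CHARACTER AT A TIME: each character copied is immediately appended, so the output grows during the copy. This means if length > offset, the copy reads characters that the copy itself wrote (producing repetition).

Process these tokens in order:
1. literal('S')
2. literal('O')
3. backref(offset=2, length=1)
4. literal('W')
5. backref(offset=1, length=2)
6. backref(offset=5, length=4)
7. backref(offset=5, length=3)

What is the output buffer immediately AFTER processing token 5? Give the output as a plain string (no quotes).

Token 1: literal('S'). Output: "S"
Token 2: literal('O'). Output: "SO"
Token 3: backref(off=2, len=1). Copied 'S' from pos 0. Output: "SOS"
Token 4: literal('W'). Output: "SOSW"
Token 5: backref(off=1, len=2) (overlapping!). Copied 'WW' from pos 3. Output: "SOSWWW"

Answer: SOSWWW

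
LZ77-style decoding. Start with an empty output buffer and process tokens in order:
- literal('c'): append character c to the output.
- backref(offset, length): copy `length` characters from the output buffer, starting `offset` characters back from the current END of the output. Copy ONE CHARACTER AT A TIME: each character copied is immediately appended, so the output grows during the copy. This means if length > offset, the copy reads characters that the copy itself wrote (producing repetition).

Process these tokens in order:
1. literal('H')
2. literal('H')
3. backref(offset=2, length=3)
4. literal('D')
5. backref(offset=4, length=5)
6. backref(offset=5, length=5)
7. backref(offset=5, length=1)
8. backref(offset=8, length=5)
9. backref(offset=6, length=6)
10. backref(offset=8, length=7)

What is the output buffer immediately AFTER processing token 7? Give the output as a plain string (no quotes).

Answer: HHHHHDHHHDHHHHDHH

Derivation:
Token 1: literal('H'). Output: "H"
Token 2: literal('H'). Output: "HH"
Token 3: backref(off=2, len=3) (overlapping!). Copied 'HHH' from pos 0. Output: "HHHHH"
Token 4: literal('D'). Output: "HHHHHD"
Token 5: backref(off=4, len=5) (overlapping!). Copied 'HHHDH' from pos 2. Output: "HHHHHDHHHDH"
Token 6: backref(off=5, len=5). Copied 'HHHDH' from pos 6. Output: "HHHHHDHHHDHHHHDH"
Token 7: backref(off=5, len=1). Copied 'H' from pos 11. Output: "HHHHHDHHHDHHHHDHH"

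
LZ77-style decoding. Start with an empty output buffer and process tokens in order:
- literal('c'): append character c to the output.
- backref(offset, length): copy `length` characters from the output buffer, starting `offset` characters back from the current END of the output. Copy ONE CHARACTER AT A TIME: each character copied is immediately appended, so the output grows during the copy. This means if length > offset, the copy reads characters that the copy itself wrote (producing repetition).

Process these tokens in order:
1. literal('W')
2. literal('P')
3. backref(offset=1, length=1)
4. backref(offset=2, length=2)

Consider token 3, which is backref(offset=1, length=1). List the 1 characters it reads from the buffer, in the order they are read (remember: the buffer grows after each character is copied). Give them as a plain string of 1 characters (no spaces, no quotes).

Token 1: literal('W'). Output: "W"
Token 2: literal('P'). Output: "WP"
Token 3: backref(off=1, len=1). Buffer before: "WP" (len 2)
  byte 1: read out[1]='P', append. Buffer now: "WPP"

Answer: P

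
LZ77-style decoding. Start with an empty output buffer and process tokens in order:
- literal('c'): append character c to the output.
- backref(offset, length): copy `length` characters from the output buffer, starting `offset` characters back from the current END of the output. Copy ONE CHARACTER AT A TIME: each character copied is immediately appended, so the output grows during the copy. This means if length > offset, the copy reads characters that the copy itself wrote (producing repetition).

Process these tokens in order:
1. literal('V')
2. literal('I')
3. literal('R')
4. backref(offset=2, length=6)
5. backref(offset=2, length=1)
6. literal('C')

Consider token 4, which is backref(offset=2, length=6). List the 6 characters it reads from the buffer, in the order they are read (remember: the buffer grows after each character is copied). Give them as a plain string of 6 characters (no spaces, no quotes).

Answer: IRIRIR

Derivation:
Token 1: literal('V'). Output: "V"
Token 2: literal('I'). Output: "VI"
Token 3: literal('R'). Output: "VIR"
Token 4: backref(off=2, len=6). Buffer before: "VIR" (len 3)
  byte 1: read out[1]='I', append. Buffer now: "VIRI"
  byte 2: read out[2]='R', append. Buffer now: "VIRIR"
  byte 3: read out[3]='I', append. Buffer now: "VIRIRI"
  byte 4: read out[4]='R', append. Buffer now: "VIRIRIR"
  byte 5: read out[5]='I', append. Buffer now: "VIRIRIRI"
  byte 6: read out[6]='R', append. Buffer now: "VIRIRIRIR"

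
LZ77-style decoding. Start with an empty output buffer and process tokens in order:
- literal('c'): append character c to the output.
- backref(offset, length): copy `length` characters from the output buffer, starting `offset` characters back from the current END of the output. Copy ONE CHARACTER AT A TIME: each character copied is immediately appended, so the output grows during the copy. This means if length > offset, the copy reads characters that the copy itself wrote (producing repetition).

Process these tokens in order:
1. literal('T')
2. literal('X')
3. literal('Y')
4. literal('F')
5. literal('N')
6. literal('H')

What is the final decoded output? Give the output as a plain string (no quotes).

Answer: TXYFNH

Derivation:
Token 1: literal('T'). Output: "T"
Token 2: literal('X'). Output: "TX"
Token 3: literal('Y'). Output: "TXY"
Token 4: literal('F'). Output: "TXYF"
Token 5: literal('N'). Output: "TXYFN"
Token 6: literal('H'). Output: "TXYFNH"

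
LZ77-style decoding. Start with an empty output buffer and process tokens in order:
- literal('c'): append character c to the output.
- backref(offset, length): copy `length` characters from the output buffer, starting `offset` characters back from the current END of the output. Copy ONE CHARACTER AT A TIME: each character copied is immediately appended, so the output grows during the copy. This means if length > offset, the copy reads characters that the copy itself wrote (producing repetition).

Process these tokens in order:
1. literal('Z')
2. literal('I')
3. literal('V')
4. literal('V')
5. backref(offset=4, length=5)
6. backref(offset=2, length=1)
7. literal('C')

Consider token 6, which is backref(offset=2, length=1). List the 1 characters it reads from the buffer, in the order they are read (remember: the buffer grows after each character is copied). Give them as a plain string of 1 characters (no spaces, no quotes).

Token 1: literal('Z'). Output: "Z"
Token 2: literal('I'). Output: "ZI"
Token 3: literal('V'). Output: "ZIV"
Token 4: literal('V'). Output: "ZIVV"
Token 5: backref(off=4, len=5) (overlapping!). Copied 'ZIVVZ' from pos 0. Output: "ZIVVZIVVZ"
Token 6: backref(off=2, len=1). Buffer before: "ZIVVZIVVZ" (len 9)
  byte 1: read out[7]='V', append. Buffer now: "ZIVVZIVVZV"

Answer: V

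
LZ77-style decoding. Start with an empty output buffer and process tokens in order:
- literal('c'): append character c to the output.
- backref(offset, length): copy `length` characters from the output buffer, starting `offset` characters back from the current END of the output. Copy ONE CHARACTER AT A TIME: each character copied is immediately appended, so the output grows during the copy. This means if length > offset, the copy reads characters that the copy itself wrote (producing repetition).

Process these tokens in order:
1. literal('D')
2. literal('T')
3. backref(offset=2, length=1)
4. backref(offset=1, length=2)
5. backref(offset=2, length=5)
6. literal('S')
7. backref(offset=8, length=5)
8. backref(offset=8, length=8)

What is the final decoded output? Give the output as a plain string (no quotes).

Answer: DTDDDDDDDDSDDDDDDDSDDDDD

Derivation:
Token 1: literal('D'). Output: "D"
Token 2: literal('T'). Output: "DT"
Token 3: backref(off=2, len=1). Copied 'D' from pos 0. Output: "DTD"
Token 4: backref(off=1, len=2) (overlapping!). Copied 'DD' from pos 2. Output: "DTDDD"
Token 5: backref(off=2, len=5) (overlapping!). Copied 'DDDDD' from pos 3. Output: "DTDDDDDDDD"
Token 6: literal('S'). Output: "DTDDDDDDDDS"
Token 7: backref(off=8, len=5). Copied 'DDDDD' from pos 3. Output: "DTDDDDDDDDSDDDDD"
Token 8: backref(off=8, len=8). Copied 'DDSDDDDD' from pos 8. Output: "DTDDDDDDDDSDDDDDDDSDDDDD"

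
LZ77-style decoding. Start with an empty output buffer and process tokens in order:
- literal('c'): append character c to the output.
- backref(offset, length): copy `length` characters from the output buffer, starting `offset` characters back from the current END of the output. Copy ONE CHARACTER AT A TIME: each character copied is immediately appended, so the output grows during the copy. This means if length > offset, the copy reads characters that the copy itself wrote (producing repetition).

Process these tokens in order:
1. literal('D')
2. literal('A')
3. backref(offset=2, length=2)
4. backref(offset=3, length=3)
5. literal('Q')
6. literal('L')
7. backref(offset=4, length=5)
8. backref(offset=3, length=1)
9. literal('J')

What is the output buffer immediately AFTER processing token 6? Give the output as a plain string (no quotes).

Answer: DADAADAQL

Derivation:
Token 1: literal('D'). Output: "D"
Token 2: literal('A'). Output: "DA"
Token 3: backref(off=2, len=2). Copied 'DA' from pos 0. Output: "DADA"
Token 4: backref(off=3, len=3). Copied 'ADA' from pos 1. Output: "DADAADA"
Token 5: literal('Q'). Output: "DADAADAQ"
Token 6: literal('L'). Output: "DADAADAQL"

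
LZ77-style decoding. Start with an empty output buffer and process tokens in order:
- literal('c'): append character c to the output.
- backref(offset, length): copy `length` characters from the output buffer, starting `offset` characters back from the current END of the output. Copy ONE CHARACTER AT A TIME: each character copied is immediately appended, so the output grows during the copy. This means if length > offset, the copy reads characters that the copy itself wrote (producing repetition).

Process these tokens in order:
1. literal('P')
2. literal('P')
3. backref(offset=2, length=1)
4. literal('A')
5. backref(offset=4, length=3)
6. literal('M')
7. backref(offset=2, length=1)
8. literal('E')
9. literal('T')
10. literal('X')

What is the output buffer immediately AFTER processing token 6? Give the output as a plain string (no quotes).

Answer: PPPAPPPM

Derivation:
Token 1: literal('P'). Output: "P"
Token 2: literal('P'). Output: "PP"
Token 3: backref(off=2, len=1). Copied 'P' from pos 0. Output: "PPP"
Token 4: literal('A'). Output: "PPPA"
Token 5: backref(off=4, len=3). Copied 'PPP' from pos 0. Output: "PPPAPPP"
Token 6: literal('M'). Output: "PPPAPPPM"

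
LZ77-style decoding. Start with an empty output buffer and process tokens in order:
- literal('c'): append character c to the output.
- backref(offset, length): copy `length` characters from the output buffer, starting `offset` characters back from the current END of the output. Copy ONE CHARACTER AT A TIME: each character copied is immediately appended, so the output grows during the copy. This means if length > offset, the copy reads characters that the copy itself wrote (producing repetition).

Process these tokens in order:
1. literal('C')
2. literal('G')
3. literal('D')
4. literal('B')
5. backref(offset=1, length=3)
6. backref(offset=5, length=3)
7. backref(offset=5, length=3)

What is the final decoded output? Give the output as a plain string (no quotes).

Token 1: literal('C'). Output: "C"
Token 2: literal('G'). Output: "CG"
Token 3: literal('D'). Output: "CGD"
Token 4: literal('B'). Output: "CGDB"
Token 5: backref(off=1, len=3) (overlapping!). Copied 'BBB' from pos 3. Output: "CGDBBBB"
Token 6: backref(off=5, len=3). Copied 'DBB' from pos 2. Output: "CGDBBBBDBB"
Token 7: backref(off=5, len=3). Copied 'BBD' from pos 5. Output: "CGDBBBBDBBBBD"

Answer: CGDBBBBDBBBBD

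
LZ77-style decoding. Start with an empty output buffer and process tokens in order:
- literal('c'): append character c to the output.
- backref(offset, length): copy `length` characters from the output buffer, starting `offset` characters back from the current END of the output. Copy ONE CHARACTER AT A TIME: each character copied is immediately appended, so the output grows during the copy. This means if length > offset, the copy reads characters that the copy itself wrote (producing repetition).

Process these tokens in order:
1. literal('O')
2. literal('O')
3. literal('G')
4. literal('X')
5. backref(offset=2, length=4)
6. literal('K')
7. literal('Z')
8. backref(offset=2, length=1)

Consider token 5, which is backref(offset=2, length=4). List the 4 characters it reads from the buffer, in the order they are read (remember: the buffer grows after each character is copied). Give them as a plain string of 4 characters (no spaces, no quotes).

Token 1: literal('O'). Output: "O"
Token 2: literal('O'). Output: "OO"
Token 3: literal('G'). Output: "OOG"
Token 4: literal('X'). Output: "OOGX"
Token 5: backref(off=2, len=4). Buffer before: "OOGX" (len 4)
  byte 1: read out[2]='G', append. Buffer now: "OOGXG"
  byte 2: read out[3]='X', append. Buffer now: "OOGXGX"
  byte 3: read out[4]='G', append. Buffer now: "OOGXGXG"
  byte 4: read out[5]='X', append. Buffer now: "OOGXGXGX"

Answer: GXGX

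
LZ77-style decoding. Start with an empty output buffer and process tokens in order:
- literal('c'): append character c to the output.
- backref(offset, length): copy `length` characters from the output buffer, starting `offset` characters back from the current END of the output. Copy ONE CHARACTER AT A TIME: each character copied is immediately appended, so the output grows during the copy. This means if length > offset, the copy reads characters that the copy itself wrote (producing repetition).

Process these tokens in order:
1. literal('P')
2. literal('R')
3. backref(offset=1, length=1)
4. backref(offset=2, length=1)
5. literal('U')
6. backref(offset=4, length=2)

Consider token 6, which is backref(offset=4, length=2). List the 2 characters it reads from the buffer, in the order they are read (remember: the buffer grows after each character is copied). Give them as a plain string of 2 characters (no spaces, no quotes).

Token 1: literal('P'). Output: "P"
Token 2: literal('R'). Output: "PR"
Token 3: backref(off=1, len=1). Copied 'R' from pos 1. Output: "PRR"
Token 4: backref(off=2, len=1). Copied 'R' from pos 1. Output: "PRRR"
Token 5: literal('U'). Output: "PRRRU"
Token 6: backref(off=4, len=2). Buffer before: "PRRRU" (len 5)
  byte 1: read out[1]='R', append. Buffer now: "PRRRUR"
  byte 2: read out[2]='R', append. Buffer now: "PRRRURR"

Answer: RR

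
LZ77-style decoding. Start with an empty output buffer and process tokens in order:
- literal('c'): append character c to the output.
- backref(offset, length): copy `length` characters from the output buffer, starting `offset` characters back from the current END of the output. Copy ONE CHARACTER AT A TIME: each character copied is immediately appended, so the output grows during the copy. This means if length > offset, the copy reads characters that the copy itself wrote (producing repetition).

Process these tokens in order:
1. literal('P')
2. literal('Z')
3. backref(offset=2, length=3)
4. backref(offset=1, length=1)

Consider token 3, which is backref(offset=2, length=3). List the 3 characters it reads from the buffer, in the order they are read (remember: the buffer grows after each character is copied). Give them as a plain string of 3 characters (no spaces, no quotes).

Answer: PZP

Derivation:
Token 1: literal('P'). Output: "P"
Token 2: literal('Z'). Output: "PZ"
Token 3: backref(off=2, len=3). Buffer before: "PZ" (len 2)
  byte 1: read out[0]='P', append. Buffer now: "PZP"
  byte 2: read out[1]='Z', append. Buffer now: "PZPZ"
  byte 3: read out[2]='P', append. Buffer now: "PZPZP"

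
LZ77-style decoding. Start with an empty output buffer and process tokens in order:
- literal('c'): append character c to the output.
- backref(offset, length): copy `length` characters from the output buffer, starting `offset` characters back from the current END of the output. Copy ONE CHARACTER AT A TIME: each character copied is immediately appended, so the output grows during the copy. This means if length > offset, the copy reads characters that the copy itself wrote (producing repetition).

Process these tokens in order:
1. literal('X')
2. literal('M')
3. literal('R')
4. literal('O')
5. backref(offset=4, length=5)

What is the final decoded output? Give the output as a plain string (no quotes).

Answer: XMROXMROX

Derivation:
Token 1: literal('X'). Output: "X"
Token 2: literal('M'). Output: "XM"
Token 3: literal('R'). Output: "XMR"
Token 4: literal('O'). Output: "XMRO"
Token 5: backref(off=4, len=5) (overlapping!). Copied 'XMROX' from pos 0. Output: "XMROXMROX"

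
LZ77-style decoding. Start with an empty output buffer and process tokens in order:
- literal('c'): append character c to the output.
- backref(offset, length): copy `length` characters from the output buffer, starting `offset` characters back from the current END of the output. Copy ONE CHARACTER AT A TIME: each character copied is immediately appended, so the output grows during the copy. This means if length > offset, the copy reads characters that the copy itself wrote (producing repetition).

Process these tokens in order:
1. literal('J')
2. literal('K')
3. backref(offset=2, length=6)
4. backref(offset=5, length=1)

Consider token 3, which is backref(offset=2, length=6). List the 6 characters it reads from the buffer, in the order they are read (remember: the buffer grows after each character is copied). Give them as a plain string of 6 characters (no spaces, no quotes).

Answer: JKJKJK

Derivation:
Token 1: literal('J'). Output: "J"
Token 2: literal('K'). Output: "JK"
Token 3: backref(off=2, len=6). Buffer before: "JK" (len 2)
  byte 1: read out[0]='J', append. Buffer now: "JKJ"
  byte 2: read out[1]='K', append. Buffer now: "JKJK"
  byte 3: read out[2]='J', append. Buffer now: "JKJKJ"
  byte 4: read out[3]='K', append. Buffer now: "JKJKJK"
  byte 5: read out[4]='J', append. Buffer now: "JKJKJKJ"
  byte 6: read out[5]='K', append. Buffer now: "JKJKJKJK"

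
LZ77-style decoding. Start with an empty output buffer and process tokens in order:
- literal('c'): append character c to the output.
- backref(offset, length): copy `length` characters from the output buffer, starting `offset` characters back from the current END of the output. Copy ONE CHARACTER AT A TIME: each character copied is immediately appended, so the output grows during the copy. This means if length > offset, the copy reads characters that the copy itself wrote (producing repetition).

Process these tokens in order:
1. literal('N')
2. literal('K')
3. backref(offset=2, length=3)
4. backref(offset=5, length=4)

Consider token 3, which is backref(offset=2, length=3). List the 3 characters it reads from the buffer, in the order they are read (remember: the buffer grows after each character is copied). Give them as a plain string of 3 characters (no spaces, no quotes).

Answer: NKN

Derivation:
Token 1: literal('N'). Output: "N"
Token 2: literal('K'). Output: "NK"
Token 3: backref(off=2, len=3). Buffer before: "NK" (len 2)
  byte 1: read out[0]='N', append. Buffer now: "NKN"
  byte 2: read out[1]='K', append. Buffer now: "NKNK"
  byte 3: read out[2]='N', append. Buffer now: "NKNKN"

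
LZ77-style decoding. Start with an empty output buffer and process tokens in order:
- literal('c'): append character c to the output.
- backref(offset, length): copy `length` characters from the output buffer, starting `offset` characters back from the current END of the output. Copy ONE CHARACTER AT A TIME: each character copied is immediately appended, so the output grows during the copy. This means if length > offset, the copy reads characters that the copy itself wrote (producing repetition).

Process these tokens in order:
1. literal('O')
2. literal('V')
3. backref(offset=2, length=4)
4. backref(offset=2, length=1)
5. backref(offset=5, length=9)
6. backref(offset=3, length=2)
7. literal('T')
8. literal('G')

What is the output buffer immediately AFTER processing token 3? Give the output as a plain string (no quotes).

Answer: OVOVOV

Derivation:
Token 1: literal('O'). Output: "O"
Token 2: literal('V'). Output: "OV"
Token 3: backref(off=2, len=4) (overlapping!). Copied 'OVOV' from pos 0. Output: "OVOVOV"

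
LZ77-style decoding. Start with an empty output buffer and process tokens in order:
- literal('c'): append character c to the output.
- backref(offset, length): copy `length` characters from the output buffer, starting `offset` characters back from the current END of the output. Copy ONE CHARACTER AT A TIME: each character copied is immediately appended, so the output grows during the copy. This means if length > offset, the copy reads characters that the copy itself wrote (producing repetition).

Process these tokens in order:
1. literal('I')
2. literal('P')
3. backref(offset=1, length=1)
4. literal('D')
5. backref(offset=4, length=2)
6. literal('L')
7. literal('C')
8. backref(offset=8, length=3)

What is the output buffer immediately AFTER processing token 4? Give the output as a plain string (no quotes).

Token 1: literal('I'). Output: "I"
Token 2: literal('P'). Output: "IP"
Token 3: backref(off=1, len=1). Copied 'P' from pos 1. Output: "IPP"
Token 4: literal('D'). Output: "IPPD"

Answer: IPPD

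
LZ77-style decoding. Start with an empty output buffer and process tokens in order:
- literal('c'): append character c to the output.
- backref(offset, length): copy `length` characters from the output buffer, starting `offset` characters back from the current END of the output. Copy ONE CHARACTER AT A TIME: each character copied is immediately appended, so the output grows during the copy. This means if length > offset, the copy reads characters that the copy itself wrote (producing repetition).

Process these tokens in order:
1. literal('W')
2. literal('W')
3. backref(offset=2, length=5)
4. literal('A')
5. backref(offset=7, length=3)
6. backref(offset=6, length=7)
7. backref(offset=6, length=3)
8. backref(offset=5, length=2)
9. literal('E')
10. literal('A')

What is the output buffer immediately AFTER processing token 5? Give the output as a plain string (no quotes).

Token 1: literal('W'). Output: "W"
Token 2: literal('W'). Output: "WW"
Token 3: backref(off=2, len=5) (overlapping!). Copied 'WWWWW' from pos 0. Output: "WWWWWWW"
Token 4: literal('A'). Output: "WWWWWWWA"
Token 5: backref(off=7, len=3). Copied 'WWW' from pos 1. Output: "WWWWWWWAWWW"

Answer: WWWWWWWAWWW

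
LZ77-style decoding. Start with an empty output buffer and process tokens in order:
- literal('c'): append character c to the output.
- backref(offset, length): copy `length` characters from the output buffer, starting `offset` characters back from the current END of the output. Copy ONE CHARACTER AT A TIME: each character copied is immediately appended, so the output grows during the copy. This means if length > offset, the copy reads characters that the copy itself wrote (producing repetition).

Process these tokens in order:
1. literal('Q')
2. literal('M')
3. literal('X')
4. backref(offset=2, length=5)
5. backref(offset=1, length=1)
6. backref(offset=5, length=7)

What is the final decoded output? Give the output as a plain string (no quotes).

Token 1: literal('Q'). Output: "Q"
Token 2: literal('M'). Output: "QM"
Token 3: literal('X'). Output: "QMX"
Token 4: backref(off=2, len=5) (overlapping!). Copied 'MXMXM' from pos 1. Output: "QMXMXMXM"
Token 5: backref(off=1, len=1). Copied 'M' from pos 7. Output: "QMXMXMXMM"
Token 6: backref(off=5, len=7) (overlapping!). Copied 'XMXMMXM' from pos 4. Output: "QMXMXMXMMXMXMMXM"

Answer: QMXMXMXMMXMXMMXM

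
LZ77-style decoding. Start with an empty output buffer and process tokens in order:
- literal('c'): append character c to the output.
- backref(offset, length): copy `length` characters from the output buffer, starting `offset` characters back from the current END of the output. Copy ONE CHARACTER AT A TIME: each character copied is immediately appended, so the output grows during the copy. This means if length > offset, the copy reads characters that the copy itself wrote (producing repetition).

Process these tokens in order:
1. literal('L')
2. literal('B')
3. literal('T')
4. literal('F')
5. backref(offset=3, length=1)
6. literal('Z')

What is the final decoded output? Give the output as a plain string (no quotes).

Answer: LBTFBZ

Derivation:
Token 1: literal('L'). Output: "L"
Token 2: literal('B'). Output: "LB"
Token 3: literal('T'). Output: "LBT"
Token 4: literal('F'). Output: "LBTF"
Token 5: backref(off=3, len=1). Copied 'B' from pos 1. Output: "LBTFB"
Token 6: literal('Z'). Output: "LBTFBZ"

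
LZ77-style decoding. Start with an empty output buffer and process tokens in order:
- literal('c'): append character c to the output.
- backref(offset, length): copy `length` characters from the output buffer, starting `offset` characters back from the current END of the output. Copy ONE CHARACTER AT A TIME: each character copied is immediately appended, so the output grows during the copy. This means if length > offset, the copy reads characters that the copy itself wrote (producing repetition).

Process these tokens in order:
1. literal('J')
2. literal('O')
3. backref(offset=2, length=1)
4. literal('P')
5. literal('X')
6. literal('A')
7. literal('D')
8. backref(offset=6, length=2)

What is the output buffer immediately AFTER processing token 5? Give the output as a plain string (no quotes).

Answer: JOJPX

Derivation:
Token 1: literal('J'). Output: "J"
Token 2: literal('O'). Output: "JO"
Token 3: backref(off=2, len=1). Copied 'J' from pos 0. Output: "JOJ"
Token 4: literal('P'). Output: "JOJP"
Token 5: literal('X'). Output: "JOJPX"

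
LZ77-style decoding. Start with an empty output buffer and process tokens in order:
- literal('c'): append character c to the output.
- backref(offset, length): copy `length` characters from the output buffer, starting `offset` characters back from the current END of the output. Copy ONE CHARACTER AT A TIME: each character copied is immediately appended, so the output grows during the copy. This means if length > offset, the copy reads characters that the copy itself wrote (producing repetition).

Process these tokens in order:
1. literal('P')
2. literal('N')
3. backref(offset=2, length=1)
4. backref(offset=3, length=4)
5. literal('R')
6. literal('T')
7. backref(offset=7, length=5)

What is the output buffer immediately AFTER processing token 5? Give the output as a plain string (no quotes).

Answer: PNPPNPPR

Derivation:
Token 1: literal('P'). Output: "P"
Token 2: literal('N'). Output: "PN"
Token 3: backref(off=2, len=1). Copied 'P' from pos 0. Output: "PNP"
Token 4: backref(off=3, len=4) (overlapping!). Copied 'PNPP' from pos 0. Output: "PNPPNPP"
Token 5: literal('R'). Output: "PNPPNPPR"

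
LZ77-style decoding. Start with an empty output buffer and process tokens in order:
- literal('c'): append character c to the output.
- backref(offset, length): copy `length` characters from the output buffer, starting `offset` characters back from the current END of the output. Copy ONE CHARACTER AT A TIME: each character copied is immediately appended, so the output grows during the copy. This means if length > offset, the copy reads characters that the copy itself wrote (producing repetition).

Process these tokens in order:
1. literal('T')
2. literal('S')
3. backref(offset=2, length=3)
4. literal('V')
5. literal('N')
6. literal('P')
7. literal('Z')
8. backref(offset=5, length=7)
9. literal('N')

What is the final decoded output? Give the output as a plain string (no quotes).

Token 1: literal('T'). Output: "T"
Token 2: literal('S'). Output: "TS"
Token 3: backref(off=2, len=3) (overlapping!). Copied 'TST' from pos 0. Output: "TSTST"
Token 4: literal('V'). Output: "TSTSTV"
Token 5: literal('N'). Output: "TSTSTVN"
Token 6: literal('P'). Output: "TSTSTVNP"
Token 7: literal('Z'). Output: "TSTSTVNPZ"
Token 8: backref(off=5, len=7) (overlapping!). Copied 'TVNPZTV' from pos 4. Output: "TSTSTVNPZTVNPZTV"
Token 9: literal('N'). Output: "TSTSTVNPZTVNPZTVN"

Answer: TSTSTVNPZTVNPZTVN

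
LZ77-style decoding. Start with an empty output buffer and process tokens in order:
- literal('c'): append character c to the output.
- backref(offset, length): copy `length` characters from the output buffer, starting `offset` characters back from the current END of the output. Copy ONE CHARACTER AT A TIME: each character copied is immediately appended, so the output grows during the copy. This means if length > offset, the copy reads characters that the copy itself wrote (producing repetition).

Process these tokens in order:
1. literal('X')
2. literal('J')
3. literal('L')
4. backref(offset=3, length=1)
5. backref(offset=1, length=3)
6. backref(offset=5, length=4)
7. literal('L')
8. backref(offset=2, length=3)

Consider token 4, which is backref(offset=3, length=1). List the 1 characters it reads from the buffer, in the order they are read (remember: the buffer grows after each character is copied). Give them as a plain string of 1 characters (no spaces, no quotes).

Answer: X

Derivation:
Token 1: literal('X'). Output: "X"
Token 2: literal('J'). Output: "XJ"
Token 3: literal('L'). Output: "XJL"
Token 4: backref(off=3, len=1). Buffer before: "XJL" (len 3)
  byte 1: read out[0]='X', append. Buffer now: "XJLX"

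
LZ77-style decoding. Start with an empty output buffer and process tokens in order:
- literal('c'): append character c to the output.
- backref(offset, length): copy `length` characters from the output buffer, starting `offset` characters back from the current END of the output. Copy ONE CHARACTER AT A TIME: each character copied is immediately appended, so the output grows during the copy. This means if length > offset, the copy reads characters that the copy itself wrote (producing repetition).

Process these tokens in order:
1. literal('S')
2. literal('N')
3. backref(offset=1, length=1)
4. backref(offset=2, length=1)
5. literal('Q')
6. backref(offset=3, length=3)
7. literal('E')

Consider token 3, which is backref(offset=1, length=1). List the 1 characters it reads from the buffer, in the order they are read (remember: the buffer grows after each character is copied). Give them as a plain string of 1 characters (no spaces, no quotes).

Answer: N

Derivation:
Token 1: literal('S'). Output: "S"
Token 2: literal('N'). Output: "SN"
Token 3: backref(off=1, len=1). Buffer before: "SN" (len 2)
  byte 1: read out[1]='N', append. Buffer now: "SNN"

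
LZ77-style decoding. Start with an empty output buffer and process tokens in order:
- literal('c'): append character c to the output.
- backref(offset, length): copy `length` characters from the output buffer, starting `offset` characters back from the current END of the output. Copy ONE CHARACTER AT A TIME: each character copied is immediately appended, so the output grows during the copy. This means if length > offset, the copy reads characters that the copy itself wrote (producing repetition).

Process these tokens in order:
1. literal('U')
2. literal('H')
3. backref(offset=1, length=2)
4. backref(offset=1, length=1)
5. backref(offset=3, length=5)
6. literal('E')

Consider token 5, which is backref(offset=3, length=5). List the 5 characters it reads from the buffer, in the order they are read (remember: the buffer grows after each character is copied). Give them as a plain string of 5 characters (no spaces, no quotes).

Answer: HHHHH

Derivation:
Token 1: literal('U'). Output: "U"
Token 2: literal('H'). Output: "UH"
Token 3: backref(off=1, len=2) (overlapping!). Copied 'HH' from pos 1. Output: "UHHH"
Token 4: backref(off=1, len=1). Copied 'H' from pos 3. Output: "UHHHH"
Token 5: backref(off=3, len=5). Buffer before: "UHHHH" (len 5)
  byte 1: read out[2]='H', append. Buffer now: "UHHHHH"
  byte 2: read out[3]='H', append. Buffer now: "UHHHHHH"
  byte 3: read out[4]='H', append. Buffer now: "UHHHHHHH"
  byte 4: read out[5]='H', append. Buffer now: "UHHHHHHHH"
  byte 5: read out[6]='H', append. Buffer now: "UHHHHHHHHH"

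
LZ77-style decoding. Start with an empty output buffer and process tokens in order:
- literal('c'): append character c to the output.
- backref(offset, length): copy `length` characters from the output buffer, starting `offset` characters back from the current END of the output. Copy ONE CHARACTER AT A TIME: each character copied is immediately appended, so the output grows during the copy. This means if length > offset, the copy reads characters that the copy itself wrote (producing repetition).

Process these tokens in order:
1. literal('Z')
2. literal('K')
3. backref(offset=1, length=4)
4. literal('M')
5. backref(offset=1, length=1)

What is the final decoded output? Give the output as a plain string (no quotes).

Token 1: literal('Z'). Output: "Z"
Token 2: literal('K'). Output: "ZK"
Token 3: backref(off=1, len=4) (overlapping!). Copied 'KKKK' from pos 1. Output: "ZKKKKK"
Token 4: literal('M'). Output: "ZKKKKKM"
Token 5: backref(off=1, len=1). Copied 'M' from pos 6. Output: "ZKKKKKMM"

Answer: ZKKKKKMM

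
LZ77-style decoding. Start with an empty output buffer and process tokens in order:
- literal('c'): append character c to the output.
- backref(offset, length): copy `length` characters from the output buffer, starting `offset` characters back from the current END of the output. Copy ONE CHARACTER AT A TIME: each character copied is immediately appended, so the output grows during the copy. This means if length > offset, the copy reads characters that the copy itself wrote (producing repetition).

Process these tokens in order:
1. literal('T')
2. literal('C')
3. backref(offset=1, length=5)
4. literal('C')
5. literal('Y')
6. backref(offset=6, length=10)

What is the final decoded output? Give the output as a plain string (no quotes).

Answer: TCCCCCCCYCCCCCYCCCC

Derivation:
Token 1: literal('T'). Output: "T"
Token 2: literal('C'). Output: "TC"
Token 3: backref(off=1, len=5) (overlapping!). Copied 'CCCCC' from pos 1. Output: "TCCCCCC"
Token 4: literal('C'). Output: "TCCCCCCC"
Token 5: literal('Y'). Output: "TCCCCCCCY"
Token 6: backref(off=6, len=10) (overlapping!). Copied 'CCCCCYCCCC' from pos 3. Output: "TCCCCCCCYCCCCCYCCCC"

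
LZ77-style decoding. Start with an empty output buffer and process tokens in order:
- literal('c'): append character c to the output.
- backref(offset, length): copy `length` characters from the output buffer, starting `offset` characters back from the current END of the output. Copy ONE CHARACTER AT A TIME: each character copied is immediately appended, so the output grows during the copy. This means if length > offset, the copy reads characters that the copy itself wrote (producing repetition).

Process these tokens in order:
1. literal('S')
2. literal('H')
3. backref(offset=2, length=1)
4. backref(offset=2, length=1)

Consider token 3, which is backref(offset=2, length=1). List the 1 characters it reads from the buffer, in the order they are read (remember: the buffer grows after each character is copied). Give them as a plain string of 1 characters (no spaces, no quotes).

Token 1: literal('S'). Output: "S"
Token 2: literal('H'). Output: "SH"
Token 3: backref(off=2, len=1). Buffer before: "SH" (len 2)
  byte 1: read out[0]='S', append. Buffer now: "SHS"

Answer: S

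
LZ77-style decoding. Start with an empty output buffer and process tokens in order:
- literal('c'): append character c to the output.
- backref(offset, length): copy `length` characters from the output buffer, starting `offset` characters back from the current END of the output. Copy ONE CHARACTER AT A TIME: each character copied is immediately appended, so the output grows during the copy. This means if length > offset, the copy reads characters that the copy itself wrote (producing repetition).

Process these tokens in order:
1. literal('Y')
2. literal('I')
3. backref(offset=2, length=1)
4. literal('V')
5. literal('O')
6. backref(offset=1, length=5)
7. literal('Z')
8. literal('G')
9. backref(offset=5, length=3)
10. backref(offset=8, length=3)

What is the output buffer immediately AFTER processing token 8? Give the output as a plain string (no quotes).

Token 1: literal('Y'). Output: "Y"
Token 2: literal('I'). Output: "YI"
Token 3: backref(off=2, len=1). Copied 'Y' from pos 0. Output: "YIY"
Token 4: literal('V'). Output: "YIYV"
Token 5: literal('O'). Output: "YIYVO"
Token 6: backref(off=1, len=5) (overlapping!). Copied 'OOOOO' from pos 4. Output: "YIYVOOOOOO"
Token 7: literal('Z'). Output: "YIYVOOOOOOZ"
Token 8: literal('G'). Output: "YIYVOOOOOOZG"

Answer: YIYVOOOOOOZG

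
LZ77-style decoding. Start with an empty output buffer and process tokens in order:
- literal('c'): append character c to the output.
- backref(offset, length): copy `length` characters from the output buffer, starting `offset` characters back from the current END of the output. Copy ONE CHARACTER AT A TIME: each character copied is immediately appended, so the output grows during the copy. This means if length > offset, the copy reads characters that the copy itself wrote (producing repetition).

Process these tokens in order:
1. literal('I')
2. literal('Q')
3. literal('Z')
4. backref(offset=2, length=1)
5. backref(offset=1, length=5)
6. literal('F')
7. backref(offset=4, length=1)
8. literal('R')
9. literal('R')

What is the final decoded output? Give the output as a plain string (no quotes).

Answer: IQZQQQQQQFQRR

Derivation:
Token 1: literal('I'). Output: "I"
Token 2: literal('Q'). Output: "IQ"
Token 3: literal('Z'). Output: "IQZ"
Token 4: backref(off=2, len=1). Copied 'Q' from pos 1. Output: "IQZQ"
Token 5: backref(off=1, len=5) (overlapping!). Copied 'QQQQQ' from pos 3. Output: "IQZQQQQQQ"
Token 6: literal('F'). Output: "IQZQQQQQQF"
Token 7: backref(off=4, len=1). Copied 'Q' from pos 6. Output: "IQZQQQQQQFQ"
Token 8: literal('R'). Output: "IQZQQQQQQFQR"
Token 9: literal('R'). Output: "IQZQQQQQQFQRR"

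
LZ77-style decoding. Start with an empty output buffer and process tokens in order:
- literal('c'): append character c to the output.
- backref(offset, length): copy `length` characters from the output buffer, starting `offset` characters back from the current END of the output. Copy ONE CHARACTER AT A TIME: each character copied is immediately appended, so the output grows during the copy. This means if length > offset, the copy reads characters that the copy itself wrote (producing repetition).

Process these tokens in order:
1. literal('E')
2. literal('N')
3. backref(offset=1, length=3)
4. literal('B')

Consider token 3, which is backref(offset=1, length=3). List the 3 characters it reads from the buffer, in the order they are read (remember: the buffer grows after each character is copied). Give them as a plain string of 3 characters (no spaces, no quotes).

Token 1: literal('E'). Output: "E"
Token 2: literal('N'). Output: "EN"
Token 3: backref(off=1, len=3). Buffer before: "EN" (len 2)
  byte 1: read out[1]='N', append. Buffer now: "ENN"
  byte 2: read out[2]='N', append. Buffer now: "ENNN"
  byte 3: read out[3]='N', append. Buffer now: "ENNNN"

Answer: NNN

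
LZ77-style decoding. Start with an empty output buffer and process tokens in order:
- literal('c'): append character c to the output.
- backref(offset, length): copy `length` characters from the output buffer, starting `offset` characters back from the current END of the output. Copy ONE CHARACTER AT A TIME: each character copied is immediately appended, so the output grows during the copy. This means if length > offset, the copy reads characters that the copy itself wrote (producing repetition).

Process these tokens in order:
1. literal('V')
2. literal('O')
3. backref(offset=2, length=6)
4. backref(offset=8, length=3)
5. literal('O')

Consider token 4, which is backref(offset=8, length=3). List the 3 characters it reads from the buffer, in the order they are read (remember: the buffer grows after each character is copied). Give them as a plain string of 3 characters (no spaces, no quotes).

Token 1: literal('V'). Output: "V"
Token 2: literal('O'). Output: "VO"
Token 3: backref(off=2, len=6) (overlapping!). Copied 'VOVOVO' from pos 0. Output: "VOVOVOVO"
Token 4: backref(off=8, len=3). Buffer before: "VOVOVOVO" (len 8)
  byte 1: read out[0]='V', append. Buffer now: "VOVOVOVOV"
  byte 2: read out[1]='O', append. Buffer now: "VOVOVOVOVO"
  byte 3: read out[2]='V', append. Buffer now: "VOVOVOVOVOV"

Answer: VOV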